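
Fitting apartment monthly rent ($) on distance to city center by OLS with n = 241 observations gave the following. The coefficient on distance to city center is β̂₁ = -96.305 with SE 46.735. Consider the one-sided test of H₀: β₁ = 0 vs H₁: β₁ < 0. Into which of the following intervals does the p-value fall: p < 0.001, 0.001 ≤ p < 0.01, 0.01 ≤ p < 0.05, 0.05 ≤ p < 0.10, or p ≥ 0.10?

t = -96.305 / 46.735 = -2.061.
df = n − 2 = 241 − 2 = 239.
One-sided p = P(T_{239} < t) ≈ 0.0202.
So 0.01 ≤ p < 0.05.

0.01 ≤ p < 0.05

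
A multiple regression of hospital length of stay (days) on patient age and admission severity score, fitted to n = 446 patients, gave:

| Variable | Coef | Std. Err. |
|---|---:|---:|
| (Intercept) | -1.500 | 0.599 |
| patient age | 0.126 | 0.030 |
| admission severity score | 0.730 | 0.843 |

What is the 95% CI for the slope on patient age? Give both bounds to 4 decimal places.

Read off: b = 0.126, SE = 0.030 for patient age.
df = n − k − 1 = 446 − 2 − 1 = 443.
t* = t_{0.025, 443} = 1.965333.
Margin = t* × SE = 1.965333 × 0.030 = 0.058960.
CI: 0.126 ± 0.058960 → (0.0670, 0.1850).

(0.0670, 0.1850)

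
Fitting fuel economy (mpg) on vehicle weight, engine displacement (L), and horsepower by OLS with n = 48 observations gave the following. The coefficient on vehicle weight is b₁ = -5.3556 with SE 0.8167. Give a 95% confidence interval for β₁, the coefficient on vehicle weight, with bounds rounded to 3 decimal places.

df = n − k − 1 = 48 − 3 − 1 = 44.
t* = t_{0.025, 44} = 2.015368.
Margin = t* × SE = 2.015368 × 0.8167 = 1.64595.
CI: -5.3556 ± 1.64595 → (-7.002, -3.710).
With 95% confidence, each one-unit increase in vehicle weight is associated with a change of between -7.002 and -3.710 mpg in fuel economy, holding the other predictors fixed.

(-7.002, -3.710)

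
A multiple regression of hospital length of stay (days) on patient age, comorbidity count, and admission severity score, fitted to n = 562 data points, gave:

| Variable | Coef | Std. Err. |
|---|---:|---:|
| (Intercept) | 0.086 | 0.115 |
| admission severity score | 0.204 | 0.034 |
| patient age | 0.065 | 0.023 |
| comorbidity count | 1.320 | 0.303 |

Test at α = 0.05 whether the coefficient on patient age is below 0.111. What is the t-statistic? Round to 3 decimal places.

t = -2.000

Read off: b = 0.065, SE = 0.023 for patient age.
H₀: β₁ = 0.111 vs H₁: β₁ < 0.111.
t = (0.065 − 0.111) / 0.023 = -2.000.
df = n − k − 1 = 562 − 3 − 1 = 558.
One-sided p ≈ 0.0230, which is < 0.05, so reject H₀.
There is evidence that the true slope on patient age is below 0.111 days per unit, holding the other predictors fixed.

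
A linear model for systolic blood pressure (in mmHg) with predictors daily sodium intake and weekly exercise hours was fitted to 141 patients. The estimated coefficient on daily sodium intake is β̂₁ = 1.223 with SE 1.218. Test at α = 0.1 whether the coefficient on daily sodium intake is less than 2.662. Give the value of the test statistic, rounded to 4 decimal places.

H₀: β₁ = 2.662 vs H₁: β₁ < 2.662.
t = (β̂₁ − β₁⁰)/SE = (1.223 − 2.662) / 1.218 = -1.1814.
df = n − k − 1 = 141 − 2 − 1 = 138.
One-sided p ≈ 0.1197, which is ≥ 0.1, so fail to reject H₀.
The data do not give significant evidence that the true slope on daily sodium intake is below 2.662 mmHg per unit, holding the other predictors fixed.

t = -1.1814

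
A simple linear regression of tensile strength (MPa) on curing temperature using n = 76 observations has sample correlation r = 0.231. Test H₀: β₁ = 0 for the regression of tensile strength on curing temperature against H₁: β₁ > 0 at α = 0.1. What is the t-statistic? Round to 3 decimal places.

t = r·√(n − 2)/√(1 − r²) = 0.231·√74/√0.946639 = 2.042.
df = n − 2 = 74.
One-sided p ≈ 0.0223, which is < 0.1, so reject H₀.
There is evidence of a linear association between curing temperature and tensile strength.

t = 2.042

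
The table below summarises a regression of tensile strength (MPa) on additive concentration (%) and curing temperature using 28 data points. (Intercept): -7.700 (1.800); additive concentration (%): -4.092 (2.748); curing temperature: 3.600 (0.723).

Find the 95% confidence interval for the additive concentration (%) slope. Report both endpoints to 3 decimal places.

Read off: b = -4.092, SE = 2.748 for additive concentration (%).
df = n − k − 1 = 28 − 2 − 1 = 25.
t* = t_{0.025, 25} = 2.059539.
Margin = t* × SE = 2.059539 × 2.748 = 5.65961.
CI: -4.092 ± 5.65961 → (-9.752, 1.568).

(-9.752, 1.568)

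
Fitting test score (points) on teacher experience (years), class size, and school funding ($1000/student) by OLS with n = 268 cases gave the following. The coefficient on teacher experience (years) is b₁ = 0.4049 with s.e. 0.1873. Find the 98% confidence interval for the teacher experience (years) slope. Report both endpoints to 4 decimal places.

(-0.0335, 0.8433)

df = n − k − 1 = 268 − 3 − 1 = 264.
t* = t_{0.01, 264} = 2.340556.
Margin = t* × SE = 2.340556 × 0.1873 = 0.438386.
CI: 0.4049 ± 0.438386 → (-0.0335, 0.8433).
With 98% confidence, each one-unit increase in teacher experience (years) is associated with a change of between -0.0335 and 0.8433 points in test score, holding the other predictors fixed.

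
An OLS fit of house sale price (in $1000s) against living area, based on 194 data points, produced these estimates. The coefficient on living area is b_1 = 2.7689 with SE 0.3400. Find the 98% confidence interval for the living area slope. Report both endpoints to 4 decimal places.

(1.9713, 3.5665)

df = n − 2 = 194 − 2 = 192.
t* = t_{0.01, 192} = 2.345926.
Margin = t* × SE = 2.345926 × 0.3400 = 0.797615.
CI: 2.7689 ± 0.797615 → (1.9713, 3.5665).
With 98% confidence, each one-unit increase in living area is associated with a change of between 1.9713 and 3.5665 $1000s in house sale price.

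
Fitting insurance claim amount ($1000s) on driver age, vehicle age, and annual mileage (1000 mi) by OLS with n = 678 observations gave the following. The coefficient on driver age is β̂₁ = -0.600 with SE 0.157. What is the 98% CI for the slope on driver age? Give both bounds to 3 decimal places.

df = n − k − 1 = 678 − 3 − 1 = 674.
t* = t_{0.01, 674} = 2.331893.
Margin = t* × SE = 2.331893 × 0.157 = 0.36611.
CI: -0.600 ± 0.36611 → (-0.966, -0.234).
With 98% confidence, each one-unit increase in driver age is associated with a change of between -0.966 and -0.234 $1000s in insurance claim amount, holding the other predictors fixed.

(-0.966, -0.234)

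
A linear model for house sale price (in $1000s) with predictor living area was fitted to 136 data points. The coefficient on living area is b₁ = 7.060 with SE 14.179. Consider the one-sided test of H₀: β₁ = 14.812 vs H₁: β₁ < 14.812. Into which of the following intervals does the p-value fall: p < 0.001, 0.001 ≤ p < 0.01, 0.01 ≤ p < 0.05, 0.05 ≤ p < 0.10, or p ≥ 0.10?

p ≥ 0.10

t = (7.060 − 14.812) / 14.179 = -0.547.
df = n − 2 = 136 − 2 = 134.
One-sided p = P(T_{134} < t) ≈ 0.2927.
So p ≥ 0.10.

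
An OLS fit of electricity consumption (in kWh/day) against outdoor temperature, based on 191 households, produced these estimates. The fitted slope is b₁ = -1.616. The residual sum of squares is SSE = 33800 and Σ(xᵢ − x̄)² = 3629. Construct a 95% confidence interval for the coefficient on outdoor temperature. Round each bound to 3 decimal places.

(-2.054, -1.178)

MSE = SSE/(n − 2) = 33800/189 = 178.836.
SE(b₁) = √(MSE/Sₓₓ) = √(178.836/3629) = 0.22199.
df = n − 2 = 189.
t* = t_{0.025, 189} = 1.972595.
Margin = t* × SE = 1.972595 × 0.22199 = 0.43790.
CI: -1.616 ± 0.43790 → (-2.054, -1.178).
With 95% confidence, each one-unit increase in outdoor temperature is associated with a change of between -2.054 and -1.178 kWh/day in electricity consumption.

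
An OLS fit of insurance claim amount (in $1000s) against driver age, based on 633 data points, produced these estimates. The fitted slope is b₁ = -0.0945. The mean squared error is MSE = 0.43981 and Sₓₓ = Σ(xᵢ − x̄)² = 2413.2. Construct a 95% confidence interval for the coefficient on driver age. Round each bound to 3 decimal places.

SE(b₁) = √(MSE/Sₓₓ) = √(0.43981/2413.2) = 0.0135001.
df = n − 2 = 631.
t* = t_{0.025, 631} = 1.963731.
Margin = t* × SE = 1.963731 × 0.0135001 = 0.02651.
CI: -0.0945 ± 0.02651 → (-0.121, -0.068).
With 95% confidence, each one-unit increase in driver age is associated with a change of between -0.121 and -0.068 $1000s in insurance claim amount.

(-0.121, -0.068)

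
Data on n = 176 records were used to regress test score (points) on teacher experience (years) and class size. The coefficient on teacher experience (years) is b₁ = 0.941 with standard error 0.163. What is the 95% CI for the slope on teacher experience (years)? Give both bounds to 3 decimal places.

(0.619, 1.263)

df = n − k − 1 = 176 − 2 − 1 = 173.
t* = t_{0.025, 173} = 1.973771.
Margin = t* × SE = 1.973771 × 0.163 = 0.32172.
CI: 0.941 ± 0.32172 → (0.619, 1.263).
With 95% confidence, each one-unit increase in teacher experience (years) is associated with a change of between 0.619 and 1.263 points in test score, holding the other predictors fixed.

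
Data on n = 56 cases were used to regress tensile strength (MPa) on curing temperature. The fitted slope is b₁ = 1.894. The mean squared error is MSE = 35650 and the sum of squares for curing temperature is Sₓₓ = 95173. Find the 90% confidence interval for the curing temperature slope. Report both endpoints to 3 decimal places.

(0.870, 2.918)

SE(b₁) = √(MSE/Sₓₓ) = √(35650/95173) = 0.61203.
df = n − 2 = 54.
t* = t_{0.05, 54} = 1.673565.
Margin = t* × SE = 1.673565 × 0.61203 = 1.02427.
CI: 1.894 ± 1.02427 → (0.870, 2.918).
With 90% confidence, each one-unit increase in curing temperature is associated with a change of between 0.870 and 2.918 MPa in tensile strength.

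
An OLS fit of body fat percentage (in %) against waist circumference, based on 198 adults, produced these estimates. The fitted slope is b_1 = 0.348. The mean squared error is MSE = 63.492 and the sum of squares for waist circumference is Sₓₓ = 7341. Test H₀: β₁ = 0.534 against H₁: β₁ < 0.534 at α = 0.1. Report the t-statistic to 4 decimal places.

SE(b_1) = √(MSE/Sₓₓ) = √(63.492/7341) = 0.0929998.
t = (0.348 − 0.534) / 0.0929998 = -2.0000.
df = n − 2 = 196.
One-sided p ≈ 0.0234, which is < 0.1, so reject H₀.
There is evidence that the true slope on waist circumference is below 0.534 % per unit.

t = -2.0000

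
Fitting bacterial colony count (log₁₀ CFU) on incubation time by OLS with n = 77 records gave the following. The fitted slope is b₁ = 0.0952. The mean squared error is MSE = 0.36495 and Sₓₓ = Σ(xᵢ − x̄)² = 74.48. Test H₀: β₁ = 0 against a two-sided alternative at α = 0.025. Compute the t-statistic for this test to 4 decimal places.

t = 1.3600

SE(b₁) = √(MSE/Sₓₓ) = √(0.36495/74.48) = 0.0699998.
t = 0.0952 / 0.0699998 = 1.3600.
df = n − 2 = 75.
Two-sided p ≈ 0.1779, which is ≥ 0.025, so fail to reject H₀.
The data do not give significant evidence of an association between incubation time and bacterial colony count.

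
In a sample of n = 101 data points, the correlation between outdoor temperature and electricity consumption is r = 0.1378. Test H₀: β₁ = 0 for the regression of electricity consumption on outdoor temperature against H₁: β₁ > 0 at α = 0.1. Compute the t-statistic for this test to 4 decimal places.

t = 1.3843

t = r·√(n − 2)/√(1 − r²) = 0.1378·√99/√0.981011 = 1.3843.
df = n − 2 = 99.
One-sided p ≈ 0.0847, which is < 0.1, so reject H₀.
There is evidence of a linear association between outdoor temperature and electricity consumption.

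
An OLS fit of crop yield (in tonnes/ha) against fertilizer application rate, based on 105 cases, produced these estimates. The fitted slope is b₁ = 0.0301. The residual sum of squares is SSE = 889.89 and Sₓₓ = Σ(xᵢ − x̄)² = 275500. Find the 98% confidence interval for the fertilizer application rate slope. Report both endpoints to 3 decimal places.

(0.017, 0.043)

MSE = SSE/(n − 2) = 889.89/103 = 8.63971.
SE(b₁) = √(MSE/Sₓₓ) = √(8.63971/275500) = 0.00560001.
df = n − 2 = 103.
t* = t_{0.01, 103} = 2.363098.
Margin = t* × SE = 2.363098 × 0.00560001 = 0.01323.
CI: 0.0301 ± 0.01323 → (0.017, 0.043).
With 98% confidence, each one-unit increase in fertilizer application rate is associated with a change of between 0.017 and 0.043 tonnes/ha in crop yield.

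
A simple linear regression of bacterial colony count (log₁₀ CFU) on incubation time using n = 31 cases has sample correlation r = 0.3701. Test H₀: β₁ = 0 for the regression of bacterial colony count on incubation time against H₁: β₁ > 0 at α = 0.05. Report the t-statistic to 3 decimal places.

t = r·√(n − 2)/√(1 − r²) = 0.3701·√29/√0.863026 = 2.145.
df = n − 2 = 29.
One-sided p ≈ 0.0202, which is < 0.05, so reject H₀.
There is evidence of a linear association between incubation time and bacterial colony count.

t = 2.145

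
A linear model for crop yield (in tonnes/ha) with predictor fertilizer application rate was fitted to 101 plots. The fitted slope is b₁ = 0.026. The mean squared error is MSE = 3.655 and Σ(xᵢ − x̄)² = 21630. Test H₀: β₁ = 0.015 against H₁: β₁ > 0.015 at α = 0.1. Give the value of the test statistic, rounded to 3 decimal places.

SE(b₁) = √(MSE/Sₓₓ) = √(3.655/21630) = 0.0129992.
t = (0.026 − 0.015) / 0.0129992 = 0.846.
df = n − 2 = 99.
One-sided p ≈ 0.1997, which is ≥ 0.1, so fail to reject H₀.
The data do not give significant evidence that the true slope on fertilizer application rate exceeds 0.015 tonnes/ha per unit.

t = 0.846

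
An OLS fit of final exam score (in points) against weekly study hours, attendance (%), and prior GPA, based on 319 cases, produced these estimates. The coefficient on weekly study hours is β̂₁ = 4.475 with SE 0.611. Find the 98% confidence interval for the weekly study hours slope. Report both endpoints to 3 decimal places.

(3.046, 5.904)

df = n − k − 1 = 319 − 3 − 1 = 315.
t* = t_{0.01, 315} = 2.338244.
Margin = t* × SE = 2.338244 × 0.611 = 1.42867.
CI: 4.475 ± 1.42867 → (3.046, 5.904).
With 98% confidence, each one-unit increase in weekly study hours is associated with a change of between 3.046 and 5.904 points in final exam score, holding the other predictors fixed.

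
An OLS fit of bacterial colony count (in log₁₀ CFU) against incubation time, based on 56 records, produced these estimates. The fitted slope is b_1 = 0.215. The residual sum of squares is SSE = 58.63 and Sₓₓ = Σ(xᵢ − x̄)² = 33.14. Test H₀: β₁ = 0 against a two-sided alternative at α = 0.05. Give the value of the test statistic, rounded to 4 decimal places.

MSE = SSE/(n − 2) = 58.63/54 = 1.08574.
SE(b_1) = √(MSE/Sₓₓ) = √(1.08574/33.14) = 0.181003.
t = 0.215 / 0.181003 = 1.1878.
df = n − 2 = 54.
Two-sided p ≈ 0.2401, which is ≥ 0.05, so fail to reject H₀.
The data do not give significant evidence of an association between incubation time and bacterial colony count.

t = 1.1878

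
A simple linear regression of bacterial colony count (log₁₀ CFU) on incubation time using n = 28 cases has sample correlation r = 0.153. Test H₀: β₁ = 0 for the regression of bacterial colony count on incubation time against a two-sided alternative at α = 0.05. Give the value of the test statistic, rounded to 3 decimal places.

t = r·√(n − 2)/√(1 − r²) = 0.153·√26/√0.976591 = 0.789.
df = n − 2 = 26.
Two-sided p ≈ 0.4370, which is ≥ 0.05, so fail to reject H₀.
The data do not give significant evidence of a linear association between incubation time and bacterial colony count.

t = 0.789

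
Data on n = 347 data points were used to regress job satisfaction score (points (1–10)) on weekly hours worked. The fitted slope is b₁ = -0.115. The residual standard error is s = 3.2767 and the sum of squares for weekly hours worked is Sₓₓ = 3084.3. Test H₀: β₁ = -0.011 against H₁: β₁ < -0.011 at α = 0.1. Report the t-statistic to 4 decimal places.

SE(b₁) = s/√Sₓₓ = 3.2767/√3084.3 = 0.0590009.
t = (-0.115 − (-0.011)) / 0.0590009 = -1.7627.
df = n − 2 = 345.
One-sided p ≈ 0.0394, which is < 0.1, so reject H₀.
There is evidence that the true slope on weekly hours worked is below -0.011 points (1–10) per unit.

t = -1.7627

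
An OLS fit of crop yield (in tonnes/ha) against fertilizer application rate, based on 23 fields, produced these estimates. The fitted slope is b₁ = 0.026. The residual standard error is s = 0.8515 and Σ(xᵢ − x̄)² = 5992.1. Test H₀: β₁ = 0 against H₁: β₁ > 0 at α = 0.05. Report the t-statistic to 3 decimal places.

t = 2.364

SE(b₁) = s/√Sₓₓ = 0.8515/√5992.1 = 0.0110001.
t = 0.026 / 0.0110001 = 2.364.
df = n − 2 = 21.
One-sided p ≈ 0.0139, which is < 0.05, so reject H₀.
There is evidence that the true slope on fertilizer application rate is positive.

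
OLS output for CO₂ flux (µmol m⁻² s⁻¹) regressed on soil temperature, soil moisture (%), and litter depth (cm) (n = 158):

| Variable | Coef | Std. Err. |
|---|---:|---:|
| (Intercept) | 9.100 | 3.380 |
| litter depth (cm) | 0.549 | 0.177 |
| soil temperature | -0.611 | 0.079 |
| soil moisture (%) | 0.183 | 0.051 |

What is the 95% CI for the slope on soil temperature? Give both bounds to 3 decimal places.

(-0.767, -0.455)

Read off: b = -0.611, SE = 0.079 for soil temperature.
df = n − k − 1 = 158 − 3 − 1 = 154.
t* = t_{0.025, 154} = 1.975488.
Margin = t* × SE = 1.975488 × 0.079 = 0.15606.
CI: -0.611 ± 0.15606 → (-0.767, -0.455).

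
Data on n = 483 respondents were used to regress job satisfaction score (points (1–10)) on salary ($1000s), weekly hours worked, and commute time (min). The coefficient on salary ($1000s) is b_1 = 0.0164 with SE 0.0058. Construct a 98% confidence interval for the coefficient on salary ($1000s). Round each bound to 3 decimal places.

df = n − k − 1 = 483 − 3 − 1 = 479.
t* = t_{0.01, 479} = 2.334158.
Margin = t* × SE = 2.334158 × 0.0058 = 0.01354.
CI: 0.0164 ± 0.01354 → (0.003, 0.030).
With 98% confidence, each one-unit increase in salary ($1000s) is associated with a change of between 0.003 and 0.030 points (1–10) in job satisfaction score, holding the other predictors fixed.

(0.003, 0.030)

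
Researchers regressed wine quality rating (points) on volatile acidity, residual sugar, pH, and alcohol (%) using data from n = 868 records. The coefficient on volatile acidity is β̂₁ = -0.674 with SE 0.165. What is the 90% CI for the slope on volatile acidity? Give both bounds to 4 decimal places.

df = n − k − 1 = 868 − 4 − 1 = 863.
t* = t_{0.05, 863} = 1.646621.
Margin = t* × SE = 1.646621 × 0.165 = 0.271692.
CI: -0.674 ± 0.271692 → (-0.9457, -0.4023).
With 90% confidence, each one-unit increase in volatile acidity is associated with a change of between -0.9457 and -0.4023 points in wine quality rating, holding the other predictors fixed.

(-0.9457, -0.4023)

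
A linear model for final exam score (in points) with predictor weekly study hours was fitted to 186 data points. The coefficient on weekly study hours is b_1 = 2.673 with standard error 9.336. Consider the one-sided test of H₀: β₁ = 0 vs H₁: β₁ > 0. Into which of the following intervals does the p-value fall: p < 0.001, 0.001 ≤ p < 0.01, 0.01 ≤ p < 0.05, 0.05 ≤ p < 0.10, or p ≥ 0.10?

t = 2.673 / 9.336 = 0.286.
df = n − 2 = 186 − 2 = 184.
One-sided p = P(T_{184} > t) ≈ 0.3875.
So p ≥ 0.10.

p ≥ 0.10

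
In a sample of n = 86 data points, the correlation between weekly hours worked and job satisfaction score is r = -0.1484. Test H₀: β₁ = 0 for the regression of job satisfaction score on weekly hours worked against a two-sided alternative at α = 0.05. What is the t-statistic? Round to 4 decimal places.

t = r·√(n − 2)/√(1 − r²) = -0.1484·√84/√0.977977 = -1.3753.
df = n − 2 = 84.
Two-sided p ≈ 0.1727, which is ≥ 0.05, so fail to reject H₀.
The data do not give significant evidence of a linear association between weekly hours worked and job satisfaction score.

t = -1.3753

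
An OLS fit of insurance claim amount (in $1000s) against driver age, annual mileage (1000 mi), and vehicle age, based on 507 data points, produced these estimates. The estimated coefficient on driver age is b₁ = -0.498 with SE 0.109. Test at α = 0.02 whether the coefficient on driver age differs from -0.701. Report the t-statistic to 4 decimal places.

t = 1.8624

H₀: β₁ = -0.701 vs H₁: β₁ ≠ -0.701.
t = (b₁ − β₁⁰)/SE = (-0.498 − (-0.701)) / 0.109 = 1.8624.
df = n − k − 1 = 507 − 3 − 1 = 503.
Two-sided p ≈ 0.0631, which is ≥ 0.02, so fail to reject H₀.
The data are consistent with a true slope of -0.701 $1000s per unit of driver age, holding the other predictors fixed.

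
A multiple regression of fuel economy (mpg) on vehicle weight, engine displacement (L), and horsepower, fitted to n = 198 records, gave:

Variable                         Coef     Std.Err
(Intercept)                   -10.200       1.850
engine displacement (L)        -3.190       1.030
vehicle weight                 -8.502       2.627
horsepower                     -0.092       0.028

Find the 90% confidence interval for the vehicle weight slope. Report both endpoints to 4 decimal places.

(-12.8438, -4.1602)

Read off: b = -8.502, SE = 2.627 for vehicle weight.
df = n − k − 1 = 198 − 3 − 1 = 194.
t* = t_{0.05, 194} = 1.652746.
Margin = t* × SE = 1.652746 × 2.627 = 4.341764.
CI: -8.502 ± 4.341764 → (-12.8438, -4.1602).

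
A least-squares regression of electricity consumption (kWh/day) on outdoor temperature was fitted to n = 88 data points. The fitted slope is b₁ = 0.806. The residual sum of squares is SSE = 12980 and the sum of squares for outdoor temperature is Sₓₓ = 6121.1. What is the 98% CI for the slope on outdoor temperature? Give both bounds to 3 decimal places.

(0.434, 1.178)

MSE = SSE/(n − 2) = 12980/86 = 150.93.
SE(b₁) = √(MSE/Sₓₓ) = √(150.93/6121.1) = 0.157027.
df = n − 2 = 86.
t* = t_{0.01, 86} = 2.370493.
Margin = t* × SE = 2.370493 × 0.157027 = 0.37223.
CI: 0.806 ± 0.37223 → (0.434, 1.178).
With 98% confidence, each one-unit increase in outdoor temperature is associated with a change of between 0.434 and 1.178 kWh/day in electricity consumption.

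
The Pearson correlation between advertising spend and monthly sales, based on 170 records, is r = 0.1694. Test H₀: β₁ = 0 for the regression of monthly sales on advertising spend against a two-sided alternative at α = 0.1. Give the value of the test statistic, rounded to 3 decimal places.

t = 2.228

t = r·√(n − 2)/√(1 − r²) = 0.1694·√168/√0.971304 = 2.228.
df = n − 2 = 168.
Two-sided p ≈ 0.0272, which is < 0.1, so reject H₀.
There is evidence of a linear association between advertising spend and monthly sales.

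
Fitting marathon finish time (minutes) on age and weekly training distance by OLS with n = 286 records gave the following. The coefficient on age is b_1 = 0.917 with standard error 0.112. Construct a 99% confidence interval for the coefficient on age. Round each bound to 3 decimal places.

(0.627, 1.207)

df = n − k − 1 = 286 − 2 − 1 = 283.
t* = t_{0.005, 283} = 2.593313.
Margin = t* × SE = 2.593313 × 0.112 = 0.29045.
CI: 0.917 ± 0.29045 → (0.627, 1.207).
With 99% confidence, each one-unit increase in age is associated with a change of between 0.627 and 1.207 minutes in marathon finish time, holding the other predictors fixed.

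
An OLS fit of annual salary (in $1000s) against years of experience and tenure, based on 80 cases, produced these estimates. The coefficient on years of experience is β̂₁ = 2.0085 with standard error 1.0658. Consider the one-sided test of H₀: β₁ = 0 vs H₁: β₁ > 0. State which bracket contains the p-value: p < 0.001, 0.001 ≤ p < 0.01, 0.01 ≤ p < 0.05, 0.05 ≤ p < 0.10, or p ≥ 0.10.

0.01 ≤ p < 0.05

t = 2.0085 / 1.0658 = 1.884.
df = n − k − 1 = 80 − 2 − 1 = 77.
One-sided p = P(T_{77} > t) ≈ 0.0316.
So 0.01 ≤ p < 0.05.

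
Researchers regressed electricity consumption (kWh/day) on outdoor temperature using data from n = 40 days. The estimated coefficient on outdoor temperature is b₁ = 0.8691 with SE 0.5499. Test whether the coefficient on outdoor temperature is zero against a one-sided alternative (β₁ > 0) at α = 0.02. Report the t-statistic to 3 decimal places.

t = 1.580

H₀: β₁ = 0 vs H₁: β₁ > 0.
t = (b₁ − β₁⁰)/SE = 0.8691 / 0.5499 = 1.580.
df = n − 2 = 40 − 2 = 38.
One-sided p ≈ 0.0611, which is ≥ 0.02, so fail to reject H₀.
The data do not give significant evidence that the true slope on outdoor temperature is positive.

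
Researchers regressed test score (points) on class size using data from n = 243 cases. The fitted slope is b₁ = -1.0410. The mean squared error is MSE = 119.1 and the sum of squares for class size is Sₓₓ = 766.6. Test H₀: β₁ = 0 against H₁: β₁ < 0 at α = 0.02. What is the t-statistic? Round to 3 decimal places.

SE(b₁) = √(MSE/Sₓₓ) = √(119.1/766.6) = 0.394159.
t = -1.0410 / 0.394159 = -2.641.
df = n − 2 = 241.
One-sided p ≈ 0.0044, which is < 0.02, so reject H₀.
There is evidence that the true slope on class size is negative.

t = -2.641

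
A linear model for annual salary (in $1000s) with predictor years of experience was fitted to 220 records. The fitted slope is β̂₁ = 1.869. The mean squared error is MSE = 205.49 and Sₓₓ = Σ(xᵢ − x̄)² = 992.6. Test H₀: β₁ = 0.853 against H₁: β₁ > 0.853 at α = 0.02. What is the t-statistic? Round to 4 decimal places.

SE(β̂₁) = √(MSE/Sₓₓ) = √(205.49/992.6) = 0.454997.
t = (1.869 − 0.853) / 0.454997 = 2.2330.
df = n − 2 = 218.
One-sided p ≈ 0.0133, which is < 0.02, so reject H₀.
There is evidence that the true slope on years of experience exceeds 0.853 $1000s per unit.

t = 2.2330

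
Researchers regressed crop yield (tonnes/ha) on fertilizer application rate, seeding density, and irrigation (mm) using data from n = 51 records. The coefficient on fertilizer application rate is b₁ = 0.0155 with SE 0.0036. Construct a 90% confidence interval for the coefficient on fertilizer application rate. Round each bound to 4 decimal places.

(0.0095, 0.0215)

df = n − k − 1 = 51 − 3 − 1 = 47.
t* = t_{0.05, 47} = 1.677927.
Margin = t* × SE = 1.677927 × 0.0036 = 0.006041.
CI: 0.0155 ± 0.006041 → (0.0095, 0.0215).
With 90% confidence, each one-unit increase in fertilizer application rate is associated with a change of between 0.0095 and 0.0215 tonnes/ha in crop yield, holding the other predictors fixed.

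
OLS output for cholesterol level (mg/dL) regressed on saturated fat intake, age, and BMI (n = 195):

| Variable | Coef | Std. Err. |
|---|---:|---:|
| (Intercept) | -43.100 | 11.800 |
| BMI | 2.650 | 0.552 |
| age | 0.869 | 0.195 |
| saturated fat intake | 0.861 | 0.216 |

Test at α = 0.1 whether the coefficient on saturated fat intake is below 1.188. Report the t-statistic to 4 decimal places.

Read off: b = 0.861, SE = 0.216 for saturated fat intake.
H₀: β₁ = 1.188 vs H₁: β₁ < 1.188.
t = (0.861 − 1.188) / 0.216 = -1.5139.
df = n − k − 1 = 195 − 3 − 1 = 191.
One-sided p ≈ 0.0659, which is < 0.1, so reject H₀.
There is evidence that the true slope on saturated fat intake is below 1.188 mg/dL per unit, holding the other predictors fixed.

t = -1.5139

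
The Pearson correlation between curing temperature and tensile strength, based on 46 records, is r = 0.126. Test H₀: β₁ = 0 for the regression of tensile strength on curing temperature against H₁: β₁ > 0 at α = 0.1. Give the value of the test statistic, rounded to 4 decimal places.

t = 0.8425

t = r·√(n − 2)/√(1 − r²) = 0.126·√44/√0.984124 = 0.8425.
df = n − 2 = 44.
One-sided p ≈ 0.2020, which is ≥ 0.1, so fail to reject H₀.
The data do not give significant evidence of a linear association between curing temperature and tensile strength.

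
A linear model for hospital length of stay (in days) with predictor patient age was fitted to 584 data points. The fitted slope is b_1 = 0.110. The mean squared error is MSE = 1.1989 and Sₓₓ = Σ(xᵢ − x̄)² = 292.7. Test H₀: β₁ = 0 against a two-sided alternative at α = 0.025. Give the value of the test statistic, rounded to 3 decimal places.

t = 1.719

SE(b_1) = √(MSE/Sₓₓ) = √(1.1989/292.7) = 0.064.
t = 0.110 / 0.064 = 1.719.
df = n − 2 = 582.
Two-sided p ≈ 0.0862, which is ≥ 0.025, so fail to reject H₀.
The data do not give significant evidence of an association between patient age and hospital length of stay.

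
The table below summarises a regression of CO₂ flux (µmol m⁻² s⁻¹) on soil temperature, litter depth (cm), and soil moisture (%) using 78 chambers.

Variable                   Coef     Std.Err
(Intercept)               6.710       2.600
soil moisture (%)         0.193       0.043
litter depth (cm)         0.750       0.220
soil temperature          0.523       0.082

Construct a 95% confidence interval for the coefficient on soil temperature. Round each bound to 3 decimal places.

Read off: b = 0.523, SE = 0.082 for soil temperature.
df = n − k − 1 = 78 − 3 − 1 = 74.
t* = t_{0.025, 74} = 1.992543.
Margin = t* × SE = 1.992543 × 0.082 = 0.16339.
CI: 0.523 ± 0.16339 → (0.360, 0.686).

(0.360, 0.686)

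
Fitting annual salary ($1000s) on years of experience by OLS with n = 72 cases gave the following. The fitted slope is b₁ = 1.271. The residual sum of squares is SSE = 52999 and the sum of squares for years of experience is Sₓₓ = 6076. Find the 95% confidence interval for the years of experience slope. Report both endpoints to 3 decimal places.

(0.567, 1.975)

MSE = SSE/(n − 2) = 52999/70 = 757.129.
SE(b₁) = √(MSE/Sₓₓ) = √(757.129/6076) = 0.353001.
df = n − 2 = 70.
t* = t_{0.025, 70} = 1.994437.
Margin = t* × SE = 1.994437 × 0.353001 = 0.70404.
CI: 1.271 ± 0.70404 → (0.567, 1.975).
With 95% confidence, each one-unit increase in years of experience is associated with a change of between 0.567 and 1.975 $1000s in annual salary.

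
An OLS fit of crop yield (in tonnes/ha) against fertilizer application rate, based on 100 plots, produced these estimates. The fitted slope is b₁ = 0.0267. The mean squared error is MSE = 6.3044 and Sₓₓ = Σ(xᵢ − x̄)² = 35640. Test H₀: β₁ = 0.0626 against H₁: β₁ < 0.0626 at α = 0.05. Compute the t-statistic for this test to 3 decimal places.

t = -2.699

SE(b₁) = √(MSE/Sₓₓ) = √(6.3044/35640) = 0.0133.
t = (0.0267 − 0.0626) / 0.0133 = -2.699.
df = n − 2 = 98.
One-sided p ≈ 0.0041, which is < 0.05, so reject H₀.
There is evidence that the true slope on fertilizer application rate is below 0.0626 tonnes/ha per unit.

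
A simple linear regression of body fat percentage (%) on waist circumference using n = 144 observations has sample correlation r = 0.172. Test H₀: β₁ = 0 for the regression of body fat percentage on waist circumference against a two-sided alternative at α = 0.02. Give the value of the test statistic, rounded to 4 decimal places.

t = r·√(n − 2)/√(1 − r²) = 0.172·√142/√0.970416 = 2.0806.
df = n − 2 = 142.
Two-sided p ≈ 0.0393, which is ≥ 0.02, so fail to reject H₀.
The data do not give significant evidence of a linear association between waist circumference and body fat percentage.

t = 2.0806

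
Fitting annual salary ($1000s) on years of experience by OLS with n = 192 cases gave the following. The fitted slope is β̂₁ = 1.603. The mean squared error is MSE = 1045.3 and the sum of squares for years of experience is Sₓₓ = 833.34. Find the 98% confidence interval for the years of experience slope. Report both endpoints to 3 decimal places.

(-1.025, 4.231)

SE(β̂₁) = √(MSE/Sₓₓ) = √(1045.3/833.34) = 1.11998.
df = n − 2 = 190.
t* = t_{0.01, 190} = 2.346134.
Margin = t* × SE = 2.346134 × 1.11998 = 2.62762.
CI: 1.603 ± 2.62762 → (-1.025, 4.231).
With 98% confidence, each one-unit increase in years of experience is associated with a change of between -1.025 and 4.231 $1000s in annual salary.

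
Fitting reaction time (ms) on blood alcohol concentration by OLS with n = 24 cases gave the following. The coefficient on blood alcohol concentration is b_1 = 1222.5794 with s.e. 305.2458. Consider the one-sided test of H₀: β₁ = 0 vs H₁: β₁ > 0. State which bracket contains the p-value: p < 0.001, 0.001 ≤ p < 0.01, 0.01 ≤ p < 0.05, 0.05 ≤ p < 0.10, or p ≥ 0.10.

t = 1222.5794 / 305.2458 = 4.005.
df = n − 2 = 24 − 2 = 22.
One-sided p = P(T_{22} > t) ≈ 0.0003.
So p < 0.001.

p < 0.001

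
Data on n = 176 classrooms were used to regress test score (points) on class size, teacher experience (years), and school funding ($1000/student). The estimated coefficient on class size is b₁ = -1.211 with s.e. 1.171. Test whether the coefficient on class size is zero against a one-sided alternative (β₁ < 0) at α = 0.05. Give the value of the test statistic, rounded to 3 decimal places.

t = -1.034

H₀: β₁ = 0 vs H₁: β₁ < 0.
t = (b₁ − β₁⁰)/SE = -1.211 / 1.171 = -1.034.
df = n − k − 1 = 176 − 3 − 1 = 172.
One-sided p ≈ 0.1513, which is ≥ 0.05, so fail to reject H₀.
The data do not give significant evidence that the true slope on class size is negative, holding the other predictors fixed.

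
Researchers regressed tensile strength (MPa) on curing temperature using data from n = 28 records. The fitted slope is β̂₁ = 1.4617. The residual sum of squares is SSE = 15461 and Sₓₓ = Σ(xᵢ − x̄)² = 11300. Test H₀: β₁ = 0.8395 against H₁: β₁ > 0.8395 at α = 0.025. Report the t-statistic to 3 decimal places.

t = 2.712

MSE = SSE/(n − 2) = 15461/26 = 594.654.
SE(β̂₁) = √(MSE/Sₓₓ) = √(594.654/11300) = 0.2294.
t = (1.4617 − 0.8395) / 0.2294 = 2.712.
df = n − 2 = 26.
One-sided p ≈ 0.0058, which is < 0.025, so reject H₀.
There is evidence that the true slope on curing temperature exceeds 0.8395 MPa per unit.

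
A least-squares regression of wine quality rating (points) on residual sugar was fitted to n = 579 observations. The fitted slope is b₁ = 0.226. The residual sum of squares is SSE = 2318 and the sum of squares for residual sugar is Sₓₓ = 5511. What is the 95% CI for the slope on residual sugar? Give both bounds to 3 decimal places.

(0.173, 0.279)

MSE = SSE/(n − 2) = 2318/577 = 4.01733.
SE(b₁) = √(MSE/Sₓₓ) = √(4.01733/5511) = 0.0269994.
df = n − 2 = 577.
t* = t_{0.025, 577} = 1.964084.
Margin = t* × SE = 1.964084 × 0.0269994 = 0.05303.
CI: 0.226 ± 0.05303 → (0.173, 0.279).
With 95% confidence, each one-unit increase in residual sugar is associated with a change of between 0.173 and 0.279 points in wine quality rating.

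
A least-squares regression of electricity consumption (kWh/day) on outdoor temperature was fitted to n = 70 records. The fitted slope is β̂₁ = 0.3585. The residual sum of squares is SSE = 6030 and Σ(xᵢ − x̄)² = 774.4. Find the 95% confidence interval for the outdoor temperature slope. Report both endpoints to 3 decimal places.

MSE = SSE/(n − 2) = 6030/68 = 88.6765.
SE(β̂₁) = √(MSE/Sₓₓ) = √(88.6765/774.4) = 0.338393.
df = n − 2 = 68.
t* = t_{0.025, 68} = 1.995469.
Margin = t* × SE = 1.995469 × 0.338393 = 0.67525.
CI: 0.3585 ± 0.67525 → (-0.317, 1.034).
With 95% confidence, each one-unit increase in outdoor temperature is associated with a change of between -0.317 and 1.034 kWh/day in electricity consumption.

(-0.317, 1.034)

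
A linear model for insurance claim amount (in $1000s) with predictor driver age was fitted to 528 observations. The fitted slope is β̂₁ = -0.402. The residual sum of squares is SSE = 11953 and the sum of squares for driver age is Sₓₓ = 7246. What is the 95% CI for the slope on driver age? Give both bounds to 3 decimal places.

MSE = SSE/(n − 2) = 11953/526 = 22.7243.
SE(β̂₁) = √(MSE/Sₓₓ) = √(22.7243/7246) = 0.0560011.
df = n − 2 = 526.
t* = t_{0.025, 526} = 1.964484.
Margin = t* × SE = 1.964484 × 0.0560011 = 0.11001.
CI: -0.402 ± 0.11001 → (-0.512, -0.292).
With 95% confidence, each one-unit increase in driver age is associated with a change of between -0.512 and -0.292 $1000s in insurance claim amount.

(-0.512, -0.292)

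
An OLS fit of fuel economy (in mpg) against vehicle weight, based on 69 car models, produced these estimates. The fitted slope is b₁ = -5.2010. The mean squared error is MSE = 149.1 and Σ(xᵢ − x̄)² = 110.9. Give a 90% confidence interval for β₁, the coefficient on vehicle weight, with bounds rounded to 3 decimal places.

SE(b₁) = √(MSE/Sₓₓ) = √(149.1/110.9) = 1.15951.
df = n − 2 = 67.
t* = t_{0.05, 67} = 1.667916.
Margin = t* × SE = 1.667916 × 1.15951 = 1.93396.
CI: -5.2010 ± 1.93396 → (-7.135, -3.267).
With 90% confidence, each one-unit increase in vehicle weight is associated with a change of between -7.135 and -3.267 mpg in fuel economy.

(-7.135, -3.267)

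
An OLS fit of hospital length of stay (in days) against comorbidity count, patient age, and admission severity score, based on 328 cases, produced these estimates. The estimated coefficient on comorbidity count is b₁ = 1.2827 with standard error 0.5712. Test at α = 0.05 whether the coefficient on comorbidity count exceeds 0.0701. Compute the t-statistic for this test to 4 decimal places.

H₀: β₁ = 0.0701 vs H₁: β₁ > 0.0701.
t = (b₁ − β₁⁰)/SE = (1.2827 − 0.0701) / 0.5712 = 2.1229.
df = n − k − 1 = 328 − 3 − 1 = 324.
One-sided p ≈ 0.0173, which is < 0.05, so reject H₀.
There is evidence that the true slope on comorbidity count exceeds 0.0701 days per unit, holding the other predictors fixed.

t = 2.1229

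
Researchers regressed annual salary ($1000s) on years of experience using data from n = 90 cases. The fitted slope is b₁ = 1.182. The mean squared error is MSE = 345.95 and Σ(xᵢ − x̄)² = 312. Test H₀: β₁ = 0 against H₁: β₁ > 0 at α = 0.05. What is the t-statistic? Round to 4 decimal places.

SE(b₁) = √(MSE/Sₓₓ) = √(345.95/312) = 1.053.
t = 1.182 / 1.053 = 1.1225.
df = n − 2 = 88.
One-sided p ≈ 0.1324, which is ≥ 0.05, so fail to reject H₀.
The data do not give significant evidence that the true slope on years of experience is positive.

t = 1.1225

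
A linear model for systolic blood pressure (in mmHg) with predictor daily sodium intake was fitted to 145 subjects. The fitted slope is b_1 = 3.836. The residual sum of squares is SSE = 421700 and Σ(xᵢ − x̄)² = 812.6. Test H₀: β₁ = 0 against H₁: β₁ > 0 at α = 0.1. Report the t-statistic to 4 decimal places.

MSE = SSE/(n − 2) = 421700/143 = 2948.95.
SE(b_1) = √(MSE/Sₓₓ) = √(2948.95/812.6) = 1.905.
t = 3.836 / 1.905 = 2.0136.
df = n − 2 = 143.
One-sided p ≈ 0.0230, which is < 0.1, so reject H₀.
There is evidence that the true slope on daily sodium intake is positive.

t = 2.0136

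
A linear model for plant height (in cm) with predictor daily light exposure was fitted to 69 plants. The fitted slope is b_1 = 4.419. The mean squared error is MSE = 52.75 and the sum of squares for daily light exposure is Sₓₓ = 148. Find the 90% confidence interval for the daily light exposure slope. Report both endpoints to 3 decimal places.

(3.423, 5.415)

SE(b_1) = √(MSE/Sₓₓ) = √(52.75/148) = 0.597008.
df = n − 2 = 67.
t* = t_{0.05, 67} = 1.667916.
Margin = t* × SE = 1.667916 × 0.597008 = 0.99576.
CI: 4.419 ± 0.99576 → (3.423, 5.415).
With 90% confidence, each one-unit increase in daily light exposure is associated with a change of between 3.423 and 5.415 cm in plant height.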